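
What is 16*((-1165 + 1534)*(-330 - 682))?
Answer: -5974848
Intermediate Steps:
16*((-1165 + 1534)*(-330 - 682)) = 16*(369*(-1012)) = 16*(-373428) = -5974848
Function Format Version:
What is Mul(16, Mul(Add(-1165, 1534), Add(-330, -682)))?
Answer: -5974848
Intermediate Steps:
Mul(16, Mul(Add(-1165, 1534), Add(-330, -682))) = Mul(16, Mul(369, -1012)) = Mul(16, -373428) = -5974848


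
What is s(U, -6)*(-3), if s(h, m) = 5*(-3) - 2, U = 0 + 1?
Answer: 51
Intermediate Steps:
U = 1
s(h, m) = -17 (s(h, m) = -15 - 2 = -17)
s(U, -6)*(-3) = -17*(-3) = 51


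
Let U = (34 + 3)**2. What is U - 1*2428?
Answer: -1059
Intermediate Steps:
U = 1369 (U = 37**2 = 1369)
U - 1*2428 = 1369 - 1*2428 = 1369 - 2428 = -1059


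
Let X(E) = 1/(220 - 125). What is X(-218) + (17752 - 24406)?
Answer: -632129/95 ≈ -6654.0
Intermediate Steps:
X(E) = 1/95
X(-218) + (17752 - 24406) = 1/95 + (17752 - 24406) = 1/95 - 6654 = -632129/95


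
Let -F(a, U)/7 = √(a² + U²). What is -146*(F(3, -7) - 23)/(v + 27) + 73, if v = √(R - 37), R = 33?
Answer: 73 + 146*(23 + 7*√58)*(27 - 2*I)/733 ≈ 483.39 - 30.399*I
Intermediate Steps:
F(a, U) = -7*√(U² + a²) (F(a, U) = -7*√(a² + U²) = -7*√(U² + a²))
v = 2*I (v = √(33 - 37) = √(-4) = 2*I ≈ 2.0*I)
-146*(F(3, -7) - 23)/(v + 27) + 73 = -146*(-7*√((-7)² + 3²) - 23)/(2*I + 27) + 73 = -146*(-7*√(49 + 9) - 23)/(27 + 2*I) + 73 = -146*(-7*√58 - 23)*(27 - 2*I)/733 + 73 = -146*(-23 - 7*√58)*(27 - 2*I)/733 + 73 = 73 - 146*(-23 - 7*√58)*(27 - 2*I)/733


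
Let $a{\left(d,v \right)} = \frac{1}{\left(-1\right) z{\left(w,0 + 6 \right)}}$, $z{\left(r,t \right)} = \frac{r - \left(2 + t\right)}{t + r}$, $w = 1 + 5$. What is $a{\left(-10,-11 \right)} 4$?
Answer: $24$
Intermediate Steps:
$w = 6$
$z{\left(r,t \right)} = \frac{-2 + r - t}{r + t}$
$a{\left(d,v \right)} = 6$ ($a{\left(d,v \right)} = \frac{1}{\left(-1\right) \frac{-2 + 6 - \left(0 + 6\right)}{6 + \left(0 + 6\right)}} = \frac{1}{\left(-1\right) \frac{-2 + 6 - 6}{6 + 6}} = \frac{1}{\left(-1\right) \frac{-2 + 6 - 6}{12}} = \frac{1}{\left(-1\right) \frac{1}{12} \left(-2\right)} = \frac{1}{\left(-1\right) \left(- \frac{1}{6}\right)} = \frac{1}{\frac{1}{6}} = 6$)
$a{\left(-10,-11 \right)} 4 = 6 \cdot 4 = 24$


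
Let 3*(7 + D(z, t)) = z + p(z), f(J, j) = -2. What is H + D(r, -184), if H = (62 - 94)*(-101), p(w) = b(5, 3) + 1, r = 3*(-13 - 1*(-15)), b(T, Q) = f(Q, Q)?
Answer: 9680/3 ≈ 3226.7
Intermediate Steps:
b(T, Q) = -2
r = 6 (r = 3*(-13 + 15) = 3*2 = 6)
p(w) = -1 (p(w) = -2 + 1 = -1)
D(z, t) = -22/3 + z/3 (D(z, t) = -7 + (z - 1)/3 = -7 + (-1 + z)/3 = -7 + (-⅓ + z/3) = -22/3 + z/3)
H = 3232 (H = -32*(-101) = 3232)
H + D(r, -184) = 3232 + (-22/3 + (⅓)*6) = 3232 + (-22/3 + 2) = 3232 - 16/3 = 9680/3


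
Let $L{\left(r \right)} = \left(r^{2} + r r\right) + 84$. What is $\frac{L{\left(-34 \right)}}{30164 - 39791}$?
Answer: $- \frac{2396}{9627} \approx -0.24888$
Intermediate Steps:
$L{\left(r \right)} = 84 + 2 r^{2}$ ($L{\left(r \right)} = \left(r^{2} + r^{2}\right) + 84 = 2 r^{2} + 84 = 84 + 2 r^{2}$)
$\frac{L{\left(-34 \right)}}{30164 - 39791} = \frac{84 + 2 \left(-34\right)^{2}}{30164 - 39791} = \frac{84 + 2 \cdot 1156}{30164 - 39791} = \frac{84 + 2312}{-9627} = 2396 \left(- \frac{1}{9627}\right) = - \frac{2396}{9627}$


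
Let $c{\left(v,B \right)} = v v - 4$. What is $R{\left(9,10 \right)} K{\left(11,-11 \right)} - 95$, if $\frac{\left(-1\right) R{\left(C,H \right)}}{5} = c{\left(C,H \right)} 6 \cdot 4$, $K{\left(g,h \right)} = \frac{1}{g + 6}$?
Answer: $- \frac{10855}{17} \approx -638.53$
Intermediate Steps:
$c{\left(v,B \right)} = -4 + v^{2}$ ($c{\left(v,B \right)} = v^{2} - 4 = -4 + v^{2}$)
$K{\left(g,h \right)} = \frac{1}{6 + g}$
$R{\left(C,H \right)} = 480 - 120 C^{2}$ ($R{\left(C,H \right)} = - 5 \left(-4 + C^{2}\right) 6 \cdot 4 = - 5 \left(-24 + 6 C^{2}\right) 4 = - 5 \left(-96 + 24 C^{2}\right) = 480 - 120 C^{2}$)
$R{\left(9,10 \right)} K{\left(11,-11 \right)} - 95 = \frac{480 - 120 \cdot 9^{2}}{6 + 11} - 95 = \frac{480 - 9720}{17} - 95 = \left(480 - 9720\right) \frac{1}{17} - 95 = \left(-9240\right) \frac{1}{17} - 95 = - \frac{9240}{17} - 95 = - \frac{10855}{17}$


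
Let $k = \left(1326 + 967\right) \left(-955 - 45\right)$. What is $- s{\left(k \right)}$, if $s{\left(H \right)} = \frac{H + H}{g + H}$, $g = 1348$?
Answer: $- \frac{1146500}{572913} \approx -2.0012$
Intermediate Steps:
$k = -2293000$ ($k = 2293 \left(-1000\right) = -2293000$)
$s{\left(H \right)} = \frac{2 H}{1348 + H}$ ($s{\left(H \right)} = \frac{H + H}{1348 + H} = \frac{2 H}{1348 + H}$)
$- s{\left(k \right)} = - \frac{2 \left(-2293000\right)}{1348 - 2293000} = - \frac{2 \left(-2293000\right)}{-2291652} = - \frac{2 \left(-2293000\right) \left(-1\right)}{2291652} = \left(-1\right) \frac{1146500}{572913} = - \frac{1146500}{572913}$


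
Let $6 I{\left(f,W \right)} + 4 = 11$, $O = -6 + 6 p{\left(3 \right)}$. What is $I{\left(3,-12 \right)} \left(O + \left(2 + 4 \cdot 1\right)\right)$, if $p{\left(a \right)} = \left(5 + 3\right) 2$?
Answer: $112$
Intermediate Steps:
$p{\left(a \right)} = 16$ ($p{\left(a \right)} = 8 \cdot 2 = 16$)
$O = 90$ ($O = -6 + 6 \cdot 16 = -6 + 96 = 90$)
$I{\left(f,W \right)} = \frac{7}{6}$ ($I{\left(f,W \right)} = - \frac{2}{3} + \frac{1}{6} \cdot 11 = - \frac{2}{3} + \frac{11}{6} = \frac{7}{6}$)
$I{\left(3,-12 \right)} \left(O + \left(2 + 4 \cdot 1\right)\right) = \frac{7 \left(90 + \left(2 + 4 \cdot 1\right)\right)}{6} = \frac{7 \left(90 + \left(2 + 4\right)\right)}{6} = \frac{7 \left(90 + 6\right)}{6} = \frac{7}{6} \cdot 96 = 112$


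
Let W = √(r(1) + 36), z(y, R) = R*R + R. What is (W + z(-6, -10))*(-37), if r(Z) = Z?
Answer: -3330 - 37*√37 ≈ -3555.1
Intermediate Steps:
z(y, R) = R + R² (z(y, R) = R² + R = R + R²)
W = √37 (W = √(1 + 36) = √37 ≈ 6.0828)
(W + z(-6, -10))*(-37) = (√37 - 10*(1 - 10))*(-37) = (√37 - 10*(-9))*(-37) = (√37 + 90)*(-37) = (90 + √37)*(-37) = -3330 - 37*√37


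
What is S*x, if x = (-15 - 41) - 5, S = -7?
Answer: 427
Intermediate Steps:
x = -61 (x = -56 - 5 = -61)
S*x = -7*(-61) = 427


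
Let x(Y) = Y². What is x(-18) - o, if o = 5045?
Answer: -4721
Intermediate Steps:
x(-18) - o = (-18)² - 1*5045 = 324 - 5045 = -4721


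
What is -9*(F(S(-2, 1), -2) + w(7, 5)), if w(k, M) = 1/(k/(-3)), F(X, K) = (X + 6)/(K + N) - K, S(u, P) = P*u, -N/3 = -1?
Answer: -351/7 ≈ -50.143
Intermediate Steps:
N = 3 (N = -3*(-1) = 3)
F(X, K) = -K + (6 + X)/(3 + K) (F(X, K) = (X + 6)/(K + 3) - K = (6 + X)/(3 + K) - K = -K + (6 + X)/(3 + K))
w(k, M) = -3/k (w(k, M) = 1/(k*(-⅓)) = 1/(-k/3) = -3/k)
-9*(F(S(-2, 1), -2) + w(7, 5)) = -9*((6 + 1*(-2) - 1*(-2)² - 3*(-2))/(3 - 2) - 3/7) = -9*((6 - 2 - 1*4 + 6)/1 - 3*⅐) = -9*(1*(6 - 2 - 4 + 6) - 3/7) = -9*(1*6 - 3/7) = -9*(6 - 3/7) = -9*39/7 = -351/7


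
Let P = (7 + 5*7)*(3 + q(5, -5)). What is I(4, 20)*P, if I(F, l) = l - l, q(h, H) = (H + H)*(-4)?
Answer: 0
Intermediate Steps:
q(h, H) = -8*H (q(h, H) = (2*H)*(-4) = -8*H)
I(F, l) = 0
P = 1806 (P = (7 + 5*7)*(3 - 8*(-5)) = (7 + 35)*(3 + 40) = 42*43 = 1806)
I(4, 20)*P = 0*1806 = 0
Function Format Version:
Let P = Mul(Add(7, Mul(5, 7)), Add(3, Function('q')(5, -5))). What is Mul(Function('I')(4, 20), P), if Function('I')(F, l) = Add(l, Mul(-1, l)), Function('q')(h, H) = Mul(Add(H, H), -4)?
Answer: 0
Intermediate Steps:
Function('q')(h, H) = Mul(-8, H) (Function('q')(h, H) = Mul(Mul(2, H), -4) = Mul(-8, H))
Function('I')(F, l) = 0
P = 1806 (P = Mul(Add(7, Mul(5, 7)), Add(3, Mul(-8, -5))) = Mul(Add(7, 35), Add(3, 40)) = Mul(42, 43) = 1806)
Mul(Function('I')(4, 20), P) = Mul(0, 1806) = 0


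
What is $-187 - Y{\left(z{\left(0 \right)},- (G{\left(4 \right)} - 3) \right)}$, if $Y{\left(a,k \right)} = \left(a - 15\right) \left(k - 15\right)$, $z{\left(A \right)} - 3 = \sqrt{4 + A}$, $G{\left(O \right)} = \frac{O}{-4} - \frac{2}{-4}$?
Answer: $-302$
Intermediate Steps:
$G{\left(O \right)} = \frac{1}{2} - \frac{O}{4}$ ($G{\left(O \right)} = O \left(- \frac{1}{4}\right) - - \frac{1}{2} = - \frac{O}{4} + \frac{1}{2} = \frac{1}{2} - \frac{O}{4}$)
$z{\left(A \right)} = 3 + \sqrt{4 + A}$
$Y{\left(a,k \right)} = \left(-15 + a\right) \left(-15 + k\right)$
$-187 - Y{\left(z{\left(0 \right)},- (G{\left(4 \right)} - 3) \right)} = -187 - \left(225 - 15 \left(3 + \sqrt{4 + 0}\right) - 15 \left(- (\left(\frac{1}{2} - 1\right) - 3)\right) + \left(3 + \sqrt{4 + 0}\right) \left(- (\left(\frac{1}{2} - 1\right) - 3)\right)\right) = -187 - \left(225 - 15 \left(3 + \sqrt{4}\right) - 15 \left(- (\left(\frac{1}{2} - 1\right) - 3)\right) + \left(3 + \sqrt{4}\right) \left(- (\left(\frac{1}{2} - 1\right) - 3)\right)\right) = -187 - \left(225 - 15 \left(3 + 2\right) - 15 \left(- (- \frac{1}{2} - 3)\right) + \left(3 + 2\right) \left(- (- \frac{1}{2} - 3)\right)\right) = -187 - \left(225 - 75 - 15 \left(\left(-1\right) \left(- \frac{7}{2}\right)\right) + 5 \left(\left(-1\right) \left(- \frac{7}{2}\right)\right)\right) = -187 - \left(225 - 75 - \frac{105}{2} + 5 \cdot \frac{7}{2}\right) = -187 - \left(225 - 75 - \frac{105}{2} + \frac{35}{2}\right) = -187 - 115 = -302$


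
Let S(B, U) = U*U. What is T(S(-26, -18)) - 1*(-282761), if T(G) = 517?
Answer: 283278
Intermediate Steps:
S(B, U) = U²
T(S(-26, -18)) - 1*(-282761) = 517 - 1*(-282761) = 517 + 282761 = 283278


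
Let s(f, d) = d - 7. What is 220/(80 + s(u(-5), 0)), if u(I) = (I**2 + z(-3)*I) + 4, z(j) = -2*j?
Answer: 220/73 ≈ 3.0137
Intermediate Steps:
u(I) = 4 + I**2 + 6*I (u(I) = (I**2 + (-2*(-3))*I) + 4 = (I**2 + 6*I) + 4 = 4 + I**2 + 6*I)
s(f, d) = -7 + d
220/(80 + s(u(-5), 0)) = 220/(80 + (-7 + 0)) = 220/(80 - 7) = 220/73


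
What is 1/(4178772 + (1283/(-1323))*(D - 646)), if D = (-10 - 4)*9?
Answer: 1323/5529505832 ≈ 2.3926e-7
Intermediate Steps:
D = -126 (D = -14*9 = -126)
1/(4178772 + (1283/(-1323))*(D - 646)) = 1/(4178772 + (1283/(-1323))*(-126 - 646)) = 1/(4178772 + (1283*(-1/1323))*(-772)) = 1/(4178772 - 1283/1323*(-772)) = 1/(4178772 + 990476/1323) = 1/(5529505832/1323) = 1323/5529505832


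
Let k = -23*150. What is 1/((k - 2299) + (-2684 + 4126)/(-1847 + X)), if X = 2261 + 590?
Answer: -502/2885277 ≈ -0.00017399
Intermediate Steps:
X = 2851
k = -3450
1/((k - 2299) + (-2684 + 4126)/(-1847 + X)) = 1/((-3450 - 2299) + (-2684 + 4126)/(-1847 + 2851)) = 1/(-5749 + 1442/1004) = 1/(-5749 + 1442*(1/1004)) = 1/(-5749 + 721/502) = 1/(-2885277/502) = -502/2885277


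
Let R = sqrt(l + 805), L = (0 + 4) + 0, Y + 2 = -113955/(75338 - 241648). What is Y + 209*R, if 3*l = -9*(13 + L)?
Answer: -43733/33262 + 209*sqrt(754) ≈ 5737.6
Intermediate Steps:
Y = -43733/33262 (Y = -2 - 113955/(75338 - 241648) = -2 - 113955/(-166310) = -2 - 113955*(-1/166310) = -2 + 22791/33262 = -43733/33262 ≈ -1.3148)
L = 4 (L = 4 + 0 = 4)
l = -51 (l = (-9*(13 + 4))/3 = (-9*17)/3 = (1/3)*(-153) = -51)
R = sqrt(754) (R = sqrt(-51 + 805) = sqrt(754) ≈ 27.459)
Y + 209*R = -43733/33262 + 209*sqrt(754)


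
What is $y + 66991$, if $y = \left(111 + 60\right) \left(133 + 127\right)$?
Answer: $111451$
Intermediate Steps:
$y = 44460$ ($y = 171 \cdot 260 = 44460$)
$y + 66991 = 44460 + 66991 = 111451$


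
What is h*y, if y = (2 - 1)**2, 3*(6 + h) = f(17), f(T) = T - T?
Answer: -6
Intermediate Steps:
f(T) = 0
h = -6 (h = -6 + (1/3)*0 = -6 + 0 = -6)
y = 1 (y = 1**2 = 1)
h*y = -6*1 = -6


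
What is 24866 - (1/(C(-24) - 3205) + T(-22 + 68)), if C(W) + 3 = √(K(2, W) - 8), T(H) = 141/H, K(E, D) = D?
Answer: 735631495393/29587476 + I*√2/2572824 ≈ 24863.0 + 5.4967e-7*I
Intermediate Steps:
C(W) = -3 + √(-8 + W) (C(W) = -3 + √(W - 8) = -3 + √(-8 + W))
24866 - (1/(C(-24) - 3205) + T(-22 + 68)) = 24866 - (1/((-3 + √(-8 - 24)) - 3205) + 141/(-22 + 68)) = 24866 - (1/((-3 + √(-32)) - 3205) + 141/46) = 24866 - (1/((-3 + 4*I*√2) - 3205) + 141*(1/46)) = 24866 - (1/(-3208 + 4*I*√2) + 141/46) = 24866 - (141/46 + 1/(-3208 + 4*I*√2)) = 24866 + (-141/46 - 1/(-3208 + 4*I*√2)) = 1143695/46 - 1/(-3208 + 4*I*√2)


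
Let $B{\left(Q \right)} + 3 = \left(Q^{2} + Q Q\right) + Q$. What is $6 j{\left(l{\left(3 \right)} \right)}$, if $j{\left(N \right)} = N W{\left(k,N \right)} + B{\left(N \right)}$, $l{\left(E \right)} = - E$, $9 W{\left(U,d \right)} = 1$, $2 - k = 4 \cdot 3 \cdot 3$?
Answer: $70$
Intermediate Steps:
$k = -34$ ($k = 2 - 4 \cdot 3 \cdot 3 = 2 - 12 \cdot 3 = 2 - 36 = -34$)
$W{\left(U,d \right)} = \frac{1}{9}$ ($W{\left(U,d \right)} = \frac{1}{9} \cdot 1 = \frac{1}{9}$)
$B{\left(Q \right)} = -3 + Q + 2 Q^{2}$ ($B{\left(Q \right)} = -3 + \left(\left(Q^{2} + Q Q\right) + Q\right) = -3 + \left(\left(Q^{2} + Q^{2}\right) + Q\right) = -3 + \left(2 Q^{2} + Q\right) = -3 + \left(Q + 2 Q^{2}\right) = -3 + Q + 2 Q^{2}$)
$j{\left(N \right)} = -3 + 2 N^{2} + \frac{10 N}{9}$ ($j{\left(N \right)} = N \frac{1}{9} + \left(-3 + N + 2 N^{2}\right) = \frac{N}{9} + \left(-3 + N + 2 N^{2}\right) = -3 + 2 N^{2} + \frac{10 N}{9}$)
$6 j{\left(l{\left(3 \right)} \right)} = 6 \left(-3 + 2 \left(\left(-1\right) 3\right)^{2} + \frac{10 \left(\left(-1\right) 3\right)}{9}\right) = 6 \left(-3 + 2 \left(-3\right)^{2} + \frac{10}{9} \left(-3\right)\right) = 6 \left(-3 + 2 \cdot 9 - \frac{10}{3}\right) = 6 \left(-3 + 18 - \frac{10}{3}\right) = 6 \cdot \frac{35}{3} = 70$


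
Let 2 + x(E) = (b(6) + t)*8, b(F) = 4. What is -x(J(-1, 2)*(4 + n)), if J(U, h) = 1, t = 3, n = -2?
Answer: -54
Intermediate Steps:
x(E) = 54 (x(E) = -2 + (4 + 3)*8 = -2 + 7*8 = -2 + 56 = 54)
-x(J(-1, 2)*(4 + n)) = -1*54 = -54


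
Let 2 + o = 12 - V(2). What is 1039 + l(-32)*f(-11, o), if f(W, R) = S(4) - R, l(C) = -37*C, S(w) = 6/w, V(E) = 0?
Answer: -9025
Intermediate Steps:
o = 10 (o = -2 + (12 - 1*0) = -2 + (12 + 0) = -2 + 12 = 10)
f(W, R) = 3/2 - R (f(W, R) = 6/4 - R = 6*(¼) - R = 3/2 - R)
1039 + l(-32)*f(-11, o) = 1039 + (-37*(-32))*(3/2 - 1*10) = 1039 + 1184*(3/2 - 10) = 1039 + 1184*(-17/2) = 1039 - 10064 = -9025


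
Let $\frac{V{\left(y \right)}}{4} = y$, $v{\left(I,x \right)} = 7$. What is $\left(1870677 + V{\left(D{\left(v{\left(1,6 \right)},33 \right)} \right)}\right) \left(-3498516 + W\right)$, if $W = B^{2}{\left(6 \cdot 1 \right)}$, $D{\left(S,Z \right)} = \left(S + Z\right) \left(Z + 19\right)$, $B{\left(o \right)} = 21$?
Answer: $-6572872430775$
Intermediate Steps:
$D{\left(S,Z \right)} = \left(19 + Z\right) \left(S + Z\right)$ ($D{\left(S,Z \right)} = \left(S + Z\right) \left(19 + Z\right) = \left(19 + Z\right) \left(S + Z\right)$)
$V{\left(y \right)} = 4 y$
$W = 441$ ($W = 21^{2} = 441$)
$\left(1870677 + V{\left(D{\left(v{\left(1,6 \right)},33 \right)} \right)}\right) \left(-3498516 + W\right) = \left(1870677 + 4 \left(33^{2} + 19 \cdot 7 + 19 \cdot 33 + 7 \cdot 33\right)\right) \left(-3498516 + 441\right) = \left(1870677 + 4 \left(1089 + 133 + 627 + 231\right)\right) \left(-3498075\right) = \left(1870677 + 4 \cdot 2080\right) \left(-3498075\right) = \left(1870677 + 8320\right) \left(-3498075\right) = 1878997 \left(-3498075\right) = -6572872430775$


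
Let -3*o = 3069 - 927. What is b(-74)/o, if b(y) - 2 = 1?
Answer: -1/238 ≈ -0.0042017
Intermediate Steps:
b(y) = 3 (b(y) = 2 + 1 = 3)
o = -714 (o = -(3069 - 927)/3 = -⅓*2142 = -714)
b(-74)/o = 3/(-714) = 3*(-1/714) = -1/238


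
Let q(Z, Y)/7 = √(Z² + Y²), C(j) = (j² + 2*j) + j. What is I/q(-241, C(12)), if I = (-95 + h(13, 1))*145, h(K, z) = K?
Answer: -11890*√90481/633367 ≈ -5.6468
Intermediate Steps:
C(j) = j² + 3*j
q(Z, Y) = 7*√(Y² + Z²) (q(Z, Y) = 7*√(Z² + Y²) = 7*√(Y² + Z²))
I = -11890 (I = (-95 + 13)*145 = -82*145 = -11890)
I/q(-241, C(12)) = -11890*1/(7*√((12*(3 + 12))² + (-241)²)) = -11890*1/(7*√((12*15)² + 58081)) = -11890*1/(7*√(180² + 58081)) = -11890*1/(7*√(32400 + 58081)) = -11890*√90481/633367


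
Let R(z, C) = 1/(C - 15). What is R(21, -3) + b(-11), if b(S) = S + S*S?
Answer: 1979/18 ≈ 109.94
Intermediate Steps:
R(z, C) = 1/(-15 + C)
b(S) = S + S²
R(21, -3) + b(-11) = 1/(-15 - 3) - 11*(1 - 11) = 1/(-18) - 11*(-10) = -1/18 + 110 = 1979/18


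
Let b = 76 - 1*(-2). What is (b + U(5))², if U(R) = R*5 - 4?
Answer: 9801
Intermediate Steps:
U(R) = -4 + 5*R (U(R) = 5*R - 4 = -4 + 5*R)
b = 78 (b = 76 + 2 = 78)
(b + U(5))² = (78 + (-4 + 5*5))² = (78 + (-4 + 25))² = (78 + 21)² = 99² = 9801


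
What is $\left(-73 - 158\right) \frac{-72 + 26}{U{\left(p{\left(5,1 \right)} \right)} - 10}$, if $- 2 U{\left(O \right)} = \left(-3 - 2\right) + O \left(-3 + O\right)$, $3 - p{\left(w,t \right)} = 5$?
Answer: $- \frac{21252}{25} \approx -850.08$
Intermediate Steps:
$p{\left(w,t \right)} = -2$ ($p{\left(w,t \right)} = 3 - 5 = -2$)
$U{\left(O \right)} = \frac{5}{2} - \frac{O \left(-3 + O\right)}{2}$ ($U{\left(O \right)} = - \frac{\left(-3 - 2\right) + O \left(-3 + O\right)}{2} = - \frac{-5 + O \left(-3 + O\right)}{2} = \frac{5}{2} - \frac{O \left(-3 + O\right)}{2}$)
$\left(-73 - 158\right) \frac{-72 + 26}{U{\left(p{\left(5,1 \right)} \right)} - 10} = \left(-73 - 158\right) \frac{-72 + 26}{\left(\frac{5}{2} - \frac{\left(-2\right)^{2}}{2} + \frac{3}{2} \left(-2\right)\right) - 10} = - 231 \left(- \frac{46}{\left(\frac{5}{2} - 2 - 3\right) - 10}\right) = - 231 \left(- \frac{46}{- \frac{5}{2} - 10}\right) = - 231 \left(- \frac{46}{- \frac{25}{2}}\right) = - 231 \left(\left(-46\right) \left(- \frac{2}{25}\right)\right) = \left(-231\right) \frac{92}{25} = - \frac{21252}{25}$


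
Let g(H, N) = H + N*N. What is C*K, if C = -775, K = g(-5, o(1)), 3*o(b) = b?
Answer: 34100/9 ≈ 3788.9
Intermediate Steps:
o(b) = b/3
g(H, N) = H + N²
K = -44/9 (K = -5 + ((⅓)*1)² = -5 + (⅓)² = -5 + ⅑ = -44/9 ≈ -4.8889)
C*K = -775*(-44/9) = 34100/9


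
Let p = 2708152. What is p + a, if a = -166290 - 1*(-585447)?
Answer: 3127309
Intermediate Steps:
a = 419157 (a = -166290 + 585447 = 419157)
p + a = 2708152 + 419157 = 3127309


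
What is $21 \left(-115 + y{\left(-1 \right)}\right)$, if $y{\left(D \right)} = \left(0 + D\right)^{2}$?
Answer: $-2394$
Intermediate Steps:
$y{\left(D \right)} = D^{2}$
$21 \left(-115 + y{\left(-1 \right)}\right) = 21 \left(-115 + \left(-1\right)^{2}\right) = 21 \left(-115 + 1\right) = 21 \left(-114\right) = -2394$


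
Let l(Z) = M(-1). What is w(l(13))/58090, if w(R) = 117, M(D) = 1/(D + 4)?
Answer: 117/58090 ≈ 0.0020141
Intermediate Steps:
M(D) = 1/(4 + D)
l(Z) = 1/3 (l(Z) = 1/(4 - 1) = 1/3)
w(l(13))/58090 = 117/58090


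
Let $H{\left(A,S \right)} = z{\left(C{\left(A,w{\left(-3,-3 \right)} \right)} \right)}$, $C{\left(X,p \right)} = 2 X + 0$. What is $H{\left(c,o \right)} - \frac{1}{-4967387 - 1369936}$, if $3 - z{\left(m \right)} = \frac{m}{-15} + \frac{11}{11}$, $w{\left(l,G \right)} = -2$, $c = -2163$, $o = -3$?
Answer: $- \frac{9075046531}{31686615} \approx -286.4$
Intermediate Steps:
$C{\left(X,p \right)} = 2 X$
$z{\left(m \right)} = 2 + \frac{m}{15}$ ($z{\left(m \right)} = 3 - \left(\frac{m}{-15} + \frac{11}{11}\right) = 3 - \left(m \left(- \frac{1}{15}\right) + 11 \cdot \frac{1}{11}\right) = 3 - \left(- \frac{m}{15} + 1\right) = 3 - \left(1 - \frac{m}{15}\right) = 3 + \left(-1 + \frac{m}{15}\right) = 2 + \frac{m}{15}$)
$H{\left(A,S \right)} = 2 + \frac{2 A}{15}$
$H{\left(c,o \right)} - \frac{1}{-4967387 - 1369936} = \left(2 + \frac{2}{15} \left(-2163\right)\right) - \frac{1}{-4967387 - 1369936} = \left(2 - \frac{1442}{5}\right) - \frac{1}{-6337323} = - \frac{1432}{5} - - \frac{1}{6337323} = - \frac{1432}{5} + \frac{1}{6337323} = - \frac{9075046531}{31686615}$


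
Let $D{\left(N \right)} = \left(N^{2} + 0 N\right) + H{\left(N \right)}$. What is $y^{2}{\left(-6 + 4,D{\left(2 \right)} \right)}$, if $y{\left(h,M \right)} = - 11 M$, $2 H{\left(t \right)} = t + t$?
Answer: $4356$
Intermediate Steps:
$H{\left(t \right)} = t$ ($H{\left(t \right)} = \frac{t + t}{2} = \frac{2 t}{2} = t$)
$D{\left(N \right)} = N + N^{2}$ ($D{\left(N \right)} = \left(N^{2} + 0 N\right) + N = \left(N^{2} + 0\right) + N = N^{2} + N = N + N^{2}$)
$y^{2}{\left(-6 + 4,D{\left(2 \right)} \right)} = \left(- 11 \cdot 2 \left(1 + 2\right)\right)^{2} = \left(- 11 \cdot 2 \cdot 3\right)^{2} = \left(\left(-11\right) 6\right)^{2} = \left(-66\right)^{2} = 4356$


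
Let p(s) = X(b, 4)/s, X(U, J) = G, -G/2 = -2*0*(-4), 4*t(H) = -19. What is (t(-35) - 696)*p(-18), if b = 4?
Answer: 0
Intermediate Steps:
t(H) = -19/4 (t(H) = (1/4)*(-19) = -19/4)
G = 0 (G = -2*(-2*0)*(-4) = -0*(-4) = -2*0 = 0)
X(U, J) = 0
p(s) = 0 (p(s) = 0/s = 0)
(t(-35) - 696)*p(-18) = (-19/4 - 696)*0 = -2803/4*0 = 0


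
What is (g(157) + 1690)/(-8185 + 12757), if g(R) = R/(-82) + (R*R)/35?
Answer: 6866023/13121640 ≈ 0.52326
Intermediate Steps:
g(R) = -R/82 + R²/35 (g(R) = R*(-1/82) + R²*(1/35) = -R/82 + R²/35)
(g(157) + 1690)/(-8185 + 12757) = ((1/2870)*157*(-35 + 82*157) + 1690)/(-8185 + 12757) = ((1/2870)*157*(-35 + 12874) + 1690)/4572 = ((1/2870)*157*12839 + 1690)*(1/4572) = (2015723/2870 + 1690)*(1/4572) = (6866023/2870)*(1/4572) = 6866023/13121640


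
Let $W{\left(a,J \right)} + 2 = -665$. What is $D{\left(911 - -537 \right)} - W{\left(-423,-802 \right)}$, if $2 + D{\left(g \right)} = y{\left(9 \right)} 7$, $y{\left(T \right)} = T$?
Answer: $728$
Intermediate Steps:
$W{\left(a,J \right)} = -667$ ($W{\left(a,J \right)} = -2 - 665 = -667$)
$D{\left(g \right)} = 61$ ($D{\left(g \right)} = -2 + 9 \cdot 7 = -2 + 63 = 61$)
$D{\left(911 - -537 \right)} - W{\left(-423,-802 \right)} = 61 - -667 = 61 + 667 = 728$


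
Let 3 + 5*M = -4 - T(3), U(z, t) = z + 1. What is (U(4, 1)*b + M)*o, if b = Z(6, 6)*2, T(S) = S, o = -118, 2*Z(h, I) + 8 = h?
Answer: 1416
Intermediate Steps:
Z(h, I) = -4 + h/2
U(z, t) = 1 + z
M = -2 (M = -⅗ + (-4 - 1*3)/5 = -⅗ + (-4 - 3)/5 = -⅗ + (⅕)*(-7) = -⅗ - 7/5 = -2)
b = -2 (b = (-4 + (½)*6)*2 = (-4 + 3)*2 = -1*2 = -2)
(U(4, 1)*b + M)*o = ((1 + 4)*(-2) - 2)*(-118) = (5*(-2) - 2)*(-118) = (-10 - 2)*(-118) = -12*(-118) = 1416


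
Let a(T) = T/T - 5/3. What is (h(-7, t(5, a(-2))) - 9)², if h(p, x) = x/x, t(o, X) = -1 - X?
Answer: 64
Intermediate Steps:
a(T) = -⅔ (a(T) = 1 - 5*⅓ = 1 - 5/3 = -⅔)
h(p, x) = 1
(h(-7, t(5, a(-2))) - 9)² = (1 - 9)² = (-8)² = 64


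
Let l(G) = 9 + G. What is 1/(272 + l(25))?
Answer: 1/306 ≈ 0.0032680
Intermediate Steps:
1/(272 + l(25)) = 1/(272 + (9 + 25)) = 1/(272 + 34) = 1/306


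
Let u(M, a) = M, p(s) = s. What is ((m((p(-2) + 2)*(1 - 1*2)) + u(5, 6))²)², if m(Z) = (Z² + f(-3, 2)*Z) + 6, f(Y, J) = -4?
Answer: 14641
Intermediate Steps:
m(Z) = 6 + Z² - 4*Z (m(Z) = (Z² - 4*Z) + 6 = 6 + Z² - 4*Z)
((m((p(-2) + 2)*(1 - 1*2)) + u(5, 6))²)² = (((6 + ((-2 + 2)*(1 - 1*2))² - 4*(-2 + 2)*(1 - 1*2)) + 5)²)² = (((6 + (0*(1 - 2))² - 0*(1 - 2)) + 5)²)² = (((6 + (0*(-1))² - 0*(-1)) + 5)²)² = (((6 + 0² - 4*0) + 5)²)² = (((6 + 0 + 0) + 5)²)² = ((6 + 5)²)² = (11²)² = 121² = 14641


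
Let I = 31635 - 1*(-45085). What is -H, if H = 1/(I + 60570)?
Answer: -1/137290 ≈ -7.2839e-6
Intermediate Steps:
I = 76720 (I = 31635 + 45085 = 76720)
H = 1/137290 (H = 1/(76720 + 60570) = 1/137290 ≈ 7.2839e-6)
-H = -1*1/137290 = -1/137290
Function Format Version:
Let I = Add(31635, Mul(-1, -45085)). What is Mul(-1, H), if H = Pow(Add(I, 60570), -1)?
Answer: Rational(-1, 137290) ≈ -7.2839e-6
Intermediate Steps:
I = 76720 (I = Add(31635, 45085) = 76720)
H = Rational(1, 137290) (H = Pow(Add(76720, 60570), -1) = Pow(137290, -1) = Rational(1, 137290) ≈ 7.2839e-6)
Mul(-1, H) = Mul(-1, Rational(1, 137290)) = Rational(-1, 137290)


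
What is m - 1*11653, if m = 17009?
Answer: 5356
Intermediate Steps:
m - 1*11653 = 17009 - 1*11653 = 17009 - 11653 = 5356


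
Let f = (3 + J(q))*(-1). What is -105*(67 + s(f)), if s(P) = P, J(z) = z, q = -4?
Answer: -7140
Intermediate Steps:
f = 1 (f = (3 - 4)*(-1) = -1*(-1) = 1)
-105*(67 + s(f)) = -105*(67 + 1) = -105*68 = -7140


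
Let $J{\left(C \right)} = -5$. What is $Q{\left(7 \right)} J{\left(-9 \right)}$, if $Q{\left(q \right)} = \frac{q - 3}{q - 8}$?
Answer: $20$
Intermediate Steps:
$Q{\left(q \right)} = \frac{-3 + q}{-8 + q}$
$Q{\left(7 \right)} J{\left(-9 \right)} = \frac{-3 + 7}{-8 + 7} \left(-5\right) = \frac{1}{-1} \cdot 4 \left(-5\right) = \left(-1\right) 4 \left(-5\right) = \left(-4\right) \left(-5\right) = 20$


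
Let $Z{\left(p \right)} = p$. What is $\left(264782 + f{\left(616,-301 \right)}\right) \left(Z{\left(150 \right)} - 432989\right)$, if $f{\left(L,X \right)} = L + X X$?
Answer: $-154090251161$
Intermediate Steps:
$f{\left(L,X \right)} = L + X^{2}$
$\left(264782 + f{\left(616,-301 \right)}\right) \left(Z{\left(150 \right)} - 432989\right) = \left(264782 + \left(616 + \left(-301\right)^{2}\right)\right) \left(150 - 432989\right) = \left(264782 + \left(616 + 90601\right)\right) \left(-432839\right) = \left(264782 + 91217\right) \left(-432839\right) = 355999 \left(-432839\right) = -154090251161$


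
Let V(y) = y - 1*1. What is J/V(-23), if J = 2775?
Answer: -925/8 ≈ -115.63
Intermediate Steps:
V(y) = -1 + y (V(y) = y - 1 = -1 + y)
J/V(-23) = 2775/(-1 - 23) = 2775/(-24) = 2775*(-1/24) = -925/8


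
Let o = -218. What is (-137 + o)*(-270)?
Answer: 95850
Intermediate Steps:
(-137 + o)*(-270) = (-137 - 218)*(-270) = -355*(-270) = 95850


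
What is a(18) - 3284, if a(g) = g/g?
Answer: -3283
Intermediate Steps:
a(g) = 1
a(18) - 3284 = 1 - 3284 = -3283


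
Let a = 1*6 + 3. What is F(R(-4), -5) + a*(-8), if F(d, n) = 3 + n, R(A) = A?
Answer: -74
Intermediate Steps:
a = 9 (a = 6 + 3 = 9)
F(R(-4), -5) + a*(-8) = (3 - 5) + 9*(-8) = -2 - 72 = -74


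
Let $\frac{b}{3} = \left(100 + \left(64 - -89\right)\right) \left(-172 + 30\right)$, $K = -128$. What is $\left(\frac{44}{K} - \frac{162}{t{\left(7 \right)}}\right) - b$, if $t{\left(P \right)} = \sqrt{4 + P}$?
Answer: $\frac{3448885}{32} - \frac{162 \sqrt{11}}{11} \approx 1.0773 \cdot 10^{5}$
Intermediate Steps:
$b = -107778$ ($b = 3 \left(100 + \left(64 - -89\right)\right) \left(-172 + 30\right) = 3 \left(100 + \left(64 + 89\right)\right) \left(-142\right) = 3 \left(100 + 153\right) \left(-142\right) = 3 \cdot 253 \left(-142\right) = 3 \left(-35926\right) = -107778$)
$\left(\frac{44}{K} - \frac{162}{t{\left(7 \right)}}\right) - b = \left(\frac{44}{-128} - \frac{162}{\sqrt{4 + 7}}\right) - -107778 = \left(44 \left(- \frac{1}{128}\right) - \frac{162}{\sqrt{11}}\right) + 107778 = \left(- \frac{11}{32} - 162 \frac{\sqrt{11}}{11}\right) + 107778 = \left(- \frac{11}{32} - \frac{162 \sqrt{11}}{11}\right) + 107778 = \frac{3448885}{32} - \frac{162 \sqrt{11}}{11}$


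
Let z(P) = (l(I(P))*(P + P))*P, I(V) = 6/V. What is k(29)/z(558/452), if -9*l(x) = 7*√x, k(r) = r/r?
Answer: -113*√10509/60543 ≈ -0.19134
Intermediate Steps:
k(r) = 1
l(x) = -7*√x/9
z(P) = -14*√6*P²*√(1/P)/9 (z(P) = ((-7*√6*√(1/P)/9)*(P + P))*P = ((-7*√6*√(1/P)/9)*(2*P))*P = (-14*P*√6*√(1/P)/9)*P = -14*√6*P²*√(1/P)/9)
k(29)/z(558/452) = 1/(-14*√6*(558/452)²*√(1/(558/452))/9) = 1/(-14*√6*(558*(1/452))²*√(1/(558*(1/452)))/9) = 1/(-14*√6*(279/226)²*√(1/(279/226))/9) = 1/(-14/9*√6*77841/51076*√(226/279)) = 1/(-14/9*√6*77841/51076*√7006/93) = 1/(-651*√10509/12769) = 1*(-113*√10509/60543) = -113*√10509/60543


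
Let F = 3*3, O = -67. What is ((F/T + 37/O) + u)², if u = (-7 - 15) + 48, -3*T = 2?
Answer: 2563201/17956 ≈ 142.75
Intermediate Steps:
T = -⅔ (T = -⅓*2 = -⅔ ≈ -0.66667)
F = 9
u = 26 (u = -22 + 48 = 26)
((F/T + 37/O) + u)² = ((9/(-⅔) + 37/(-67)) + 26)² = ((9*(-3/2) + 37*(-1/67)) + 26)² = ((-27/2 - 37/67) + 26)² = (-1883/134 + 26)² = (1601/134)² = 2563201/17956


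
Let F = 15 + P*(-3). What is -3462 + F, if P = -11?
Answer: -3414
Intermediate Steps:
F = 48 (F = 15 - 11*(-3) = 15 + 33 = 48)
-3462 + F = -3462 + 48 = -3414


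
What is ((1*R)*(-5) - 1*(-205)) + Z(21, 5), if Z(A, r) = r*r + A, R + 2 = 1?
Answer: 256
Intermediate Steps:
R = -1 (R = -2 + 1 = -1)
Z(A, r) = A + r² (Z(A, r) = r² + A = A + r²)
((1*R)*(-5) - 1*(-205)) + Z(21, 5) = ((1*(-1))*(-5) - 1*(-205)) + (21 + 5²) = (-1*(-5) + 205) + (21 + 25) = (5 + 205) + 46 = 210 + 46 = 256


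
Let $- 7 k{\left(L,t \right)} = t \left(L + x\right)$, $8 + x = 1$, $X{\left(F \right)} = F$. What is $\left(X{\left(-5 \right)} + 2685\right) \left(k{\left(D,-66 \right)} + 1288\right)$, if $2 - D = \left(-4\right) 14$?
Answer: $\frac{33183760}{7} \approx 4.7405 \cdot 10^{6}$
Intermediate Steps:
$x = -7$ ($x = -8 + 1 = -7$)
$D = 58$ ($D = 2 - \left(-4\right) 14 = 2 - -56 = 2 + 56 = 58$)
$k{\left(L,t \right)} = - \frac{t \left(-7 + L\right)}{7}$ ($k{\left(L,t \right)} = - \frac{t \left(L - 7\right)}{7} = - \frac{t \left(-7 + L\right)}{7}$)
$\left(X{\left(-5 \right)} + 2685\right) \left(k{\left(D,-66 \right)} + 1288\right) = \left(-5 + 2685\right) \left(\frac{1}{7} \left(-66\right) \left(7 - 58\right) + 1288\right) = 2680 \left(\frac{1}{7} \left(-66\right) \left(7 - 58\right) + 1288\right) = 2680 \left(\frac{1}{7} \left(-66\right) \left(-51\right) + 1288\right) = 2680 \left(\frac{3366}{7} + 1288\right) = 2680 \cdot \frac{12382}{7} = \frac{33183760}{7}$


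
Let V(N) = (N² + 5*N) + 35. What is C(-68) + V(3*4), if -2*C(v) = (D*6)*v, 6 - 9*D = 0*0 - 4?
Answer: 1397/3 ≈ 465.67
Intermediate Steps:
D = 10/9 (D = ⅔ - (0*0 - 4)/9 = ⅔ - (0 - 4)/9 = ⅔ - ⅑*(-4) = ⅔ + 4/9 = 10/9 ≈ 1.1111)
V(N) = 35 + N² + 5*N
C(v) = -10*v/3 (C(v) = -(10/9)*6*v/2 = -10*v/3)
C(-68) + V(3*4) = -10/3*(-68) + (35 + (3*4)² + 5*(3*4)) = 680/3 + (35 + 12² + 5*12) = 680/3 + (35 + 144 + 60) = 680/3 + 239 = 1397/3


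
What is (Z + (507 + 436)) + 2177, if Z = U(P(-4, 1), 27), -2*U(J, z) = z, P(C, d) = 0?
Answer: 6213/2 ≈ 3106.5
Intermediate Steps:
U(J, z) = -z/2
Z = -27/2 (Z = -1/2*27 = -27/2 ≈ -13.500)
(Z + (507 + 436)) + 2177 = (-27/2 + (507 + 436)) + 2177 = (-27/2 + 943) + 2177 = 1859/2 + 2177 = 6213/2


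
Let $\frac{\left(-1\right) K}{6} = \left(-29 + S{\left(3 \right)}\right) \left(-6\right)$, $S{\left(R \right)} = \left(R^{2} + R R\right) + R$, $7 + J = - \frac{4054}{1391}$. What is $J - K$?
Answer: $\frac{386817}{1391} \approx 278.09$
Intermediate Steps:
$J = - \frac{13791}{1391}$ ($J = -7 - \frac{4054}{1391} = - \frac{13791}{1391} \approx -9.9144$)
$S{\left(R \right)} = R + 2 R^{2}$ ($S{\left(R \right)} = \left(R^{2} + R^{2}\right) + R = 2 R^{2} + R = R + 2 R^{2}$)
$K = -288$ ($K = - 6 \left(-29 + 3 \left(1 + 2 \cdot 3\right)\right) \left(-6\right) = - 6 \left(-29 + 3 \left(1 + 6\right)\right) \left(-6\right) = - 6 \left(-29 + 3 \cdot 7\right) \left(-6\right) = - 6 \left(-29 + 21\right) \left(-6\right) = - 6 \left(\left(-8\right) \left(-6\right)\right) = \left(-6\right) 48 = -288$)
$J - K = - \frac{13791}{1391} - -288 = - \frac{13791}{1391} + 288 = \frac{386817}{1391}$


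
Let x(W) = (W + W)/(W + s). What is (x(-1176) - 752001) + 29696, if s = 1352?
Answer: -7945502/11 ≈ -7.2232e+5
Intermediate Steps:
x(W) = 2*W/(1352 + W) (x(W) = (W + W)/(W + 1352) = (2*W)/(1352 + W) = 2*W/(1352 + W))
(x(-1176) - 752001) + 29696 = (2*(-1176)/(1352 - 1176) - 752001) + 29696 = (2*(-1176)/176 - 752001) + 29696 = (2*(-1176)*(1/176) - 752001) + 29696 = (-147/11 - 752001) + 29696 = -8272158/11 + 29696 = -7945502/11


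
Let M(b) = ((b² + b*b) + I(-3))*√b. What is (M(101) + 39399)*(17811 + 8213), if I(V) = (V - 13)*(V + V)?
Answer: 1025319576 + 533439952*√101 ≈ 6.3863e+9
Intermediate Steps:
I(V) = 2*V*(-13 + V) (I(V) = (-13 + V)*(2*V) = 2*V*(-13 + V))
M(b) = √b*(96 + 2*b²) (M(b) = ((b² + b*b) + 2*(-3)*(-13 - 3))*√b = ((b² + b²) + 2*(-3)*(-16))*√b = (2*b² + 96)*√b = (96 + 2*b²)*√b = √b*(96 + 2*b²))
(M(101) + 39399)*(17811 + 8213) = (2*√101*(48 + 101²) + 39399)*(17811 + 8213) = (2*√101*(48 + 10201) + 39399)*26024 = (2*√101*10249 + 39399)*26024 = (20498*√101 + 39399)*26024 = (39399 + 20498*√101)*26024 = 1025319576 + 533439952*√101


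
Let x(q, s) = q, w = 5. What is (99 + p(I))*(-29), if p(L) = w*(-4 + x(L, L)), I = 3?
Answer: -2726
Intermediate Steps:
p(L) = -20 + 5*L (p(L) = 5*(-4 + L) = -20 + 5*L)
(99 + p(I))*(-29) = (99 + (-20 + 5*3))*(-29) = (99 + (-20 + 15))*(-29) = (99 - 5)*(-29) = 94*(-29) = -2726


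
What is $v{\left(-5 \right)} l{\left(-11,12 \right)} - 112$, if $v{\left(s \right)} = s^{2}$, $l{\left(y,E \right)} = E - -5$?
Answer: $313$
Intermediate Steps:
$l{\left(y,E \right)} = 5 + E$ ($l{\left(y,E \right)} = E + 5 = 5 + E$)
$v{\left(-5 \right)} l{\left(-11,12 \right)} - 112 = \left(-5\right)^{2} \left(5 + 12\right) - 112 = 25 \cdot 17 - 112 = 425 - 112 = 313$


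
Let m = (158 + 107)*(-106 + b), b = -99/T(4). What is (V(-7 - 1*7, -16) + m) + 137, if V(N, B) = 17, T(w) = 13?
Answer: -389403/13 ≈ -29954.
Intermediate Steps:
b = -99/13 ≈ -7.6154
m = -391405/13 (m = (158 + 107)*(-106 - 99/13) = 265*(-1477/13) = -391405/13 ≈ -30108.)
(V(-7 - 1*7, -16) + m) + 137 = (17 - 391405/13) + 137 = -391184/13 + 137 = -389403/13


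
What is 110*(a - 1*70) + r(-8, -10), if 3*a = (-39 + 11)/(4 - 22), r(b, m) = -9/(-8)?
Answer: -1650637/216 ≈ -7641.8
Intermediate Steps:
r(b, m) = 9/8 (r(b, m) = -9*(-⅛) = 9/8)
a = 14/27 (a = ((-39 + 11)/(4 - 22))/3 = (-28/(-18))/3 = (-28*(-1/18))/3 = (⅓)*(14/9) = 14/27 ≈ 0.51852)
110*(a - 1*70) + r(-8, -10) = 110*(14/27 - 1*70) + 9/8 = 110*(14/27 - 70) + 9/8 = 110*(-1876/27) + 9/8 = -206360/27 + 9/8 = -1650637/216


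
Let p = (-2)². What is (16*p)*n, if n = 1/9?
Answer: 64/9 ≈ 7.1111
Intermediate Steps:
p = 4
n = ⅑ ≈ 0.11111
(16*p)*n = (16*4)*(⅑) = 64*(⅑) = 64/9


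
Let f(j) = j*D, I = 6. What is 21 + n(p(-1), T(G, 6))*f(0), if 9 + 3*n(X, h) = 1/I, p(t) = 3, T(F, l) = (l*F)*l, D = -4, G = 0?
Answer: 21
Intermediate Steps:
f(j) = -4*j (f(j) = j*(-4) = -4*j)
T(F, l) = F*l² (T(F, l) = (F*l)*l = F*l²)
n(X, h) = -53/18 (n(X, h) = -3 + (1/6)/3 = -3 + (1*(⅙))/3 = -3 + (⅓)*(⅙) = -3 + 1/18 = -53/18)
21 + n(p(-1), T(G, 6))*f(0) = 21 - (-106)*0/9 = 21 - 53/18*0 = 21 + 0 = 21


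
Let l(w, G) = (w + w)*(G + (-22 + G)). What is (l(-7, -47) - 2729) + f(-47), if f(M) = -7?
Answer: -1112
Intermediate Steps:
l(w, G) = 2*w*(-22 + 2*G) (l(w, G) = (2*w)*(-22 + 2*G) = 2*w*(-22 + 2*G))
(l(-7, -47) - 2729) + f(-47) = (4*(-7)*(-11 - 47) - 2729) - 7 = (4*(-7)*(-58) - 2729) - 7 = (1624 - 2729) - 7 = -1105 - 7 = -1112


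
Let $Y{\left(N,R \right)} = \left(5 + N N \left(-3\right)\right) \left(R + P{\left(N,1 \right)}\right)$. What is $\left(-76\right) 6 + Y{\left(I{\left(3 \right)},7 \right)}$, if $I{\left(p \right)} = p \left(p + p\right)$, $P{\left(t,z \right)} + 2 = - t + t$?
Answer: $-5291$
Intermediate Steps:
$P{\left(t,z \right)} = -2$ ($P{\left(t,z \right)} = -2 + \left(- t + t\right) = -2 + 0 = -2$)
$I{\left(p \right)} = 2 p^{2}$ ($I{\left(p \right)} = p 2 p = 2 p^{2}$)
$Y{\left(N,R \right)} = \left(-2 + R\right) \left(5 - 3 N^{2}\right)$ ($Y{\left(N,R \right)} = \left(5 + N N \left(-3\right)\right) \left(R - 2\right) = \left(5 + N^{2} \left(-3\right)\right) \left(-2 + R\right) = \left(5 - 3 N^{2}\right) \left(-2 + R\right) = \left(-2 + R\right) \left(5 - 3 N^{2}\right)$)
$\left(-76\right) 6 + Y{\left(I{\left(3 \right)},7 \right)} = \left(-76\right) 6 + \left(-10 + 5 \cdot 7 + 6 \left(2 \cdot 3^{2}\right)^{2} - 21 \left(2 \cdot 3^{2}\right)^{2}\right) = -456 + \left(-10 + 35 + 6 \left(2 \cdot 9\right)^{2} - 21 \left(2 \cdot 9\right)^{2}\right) = -456 + \left(-10 + 35 + 6 \cdot 18^{2} - 21 \cdot 18^{2}\right) = -456 + \left(-10 + 35 + 6 \cdot 324 - 21 \cdot 324\right) = -456 + \left(-10 + 35 + 1944 - 6804\right) = -456 - 4835 = -5291$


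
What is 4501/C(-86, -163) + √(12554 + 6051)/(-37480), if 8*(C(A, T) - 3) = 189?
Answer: 36008/213 - 61*√5/37480 ≈ 169.05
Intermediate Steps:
C(A, T) = 213/8 (C(A, T) = 3 + (⅛)*189 = 3 + 189/8 = 213/8)
4501/C(-86, -163) + √(12554 + 6051)/(-37480) = 4501/(213/8) + √(12554 + 6051)/(-37480) = 4501*(8/213) + √18605*(-1/37480) = 36008/213 + (61*√5)*(-1/37480) = 36008/213 - 61*√5/37480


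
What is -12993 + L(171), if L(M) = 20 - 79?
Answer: -13052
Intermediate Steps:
L(M) = -59
-12993 + L(171) = -12993 - 59 = -13052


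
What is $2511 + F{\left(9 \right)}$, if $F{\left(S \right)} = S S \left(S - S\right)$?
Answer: $2511$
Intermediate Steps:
$F{\left(S \right)} = 0$ ($F{\left(S \right)} = S^{2} \cdot 0 = 0$)
$2511 + F{\left(9 \right)} = 2511 + 0 = 2511$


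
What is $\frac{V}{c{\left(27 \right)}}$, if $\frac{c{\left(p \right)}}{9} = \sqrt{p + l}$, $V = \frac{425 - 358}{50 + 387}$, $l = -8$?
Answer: $\frac{67 \sqrt{19}}{74727} \approx 0.0039082$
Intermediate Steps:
$V = \frac{67}{437} \approx 0.15332$
$c{\left(p \right)} = 9 \sqrt{-8 + p}$ ($c{\left(p \right)} = 9 \sqrt{p - 8} = 9 \sqrt{-8 + p}$)
$\frac{V}{c{\left(27 \right)}} = \frac{67}{437 \cdot 9 \sqrt{-8 + 27}} = \frac{67}{437 \cdot 9 \sqrt{19}} = \frac{67 \frac{\sqrt{19}}{171}}{437} = \frac{67 \sqrt{19}}{74727}$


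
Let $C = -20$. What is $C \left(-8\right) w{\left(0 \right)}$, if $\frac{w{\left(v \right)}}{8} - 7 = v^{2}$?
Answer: $8960$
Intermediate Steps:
$w{\left(v \right)} = 56 + 8 v^{2}$
$C \left(-8\right) w{\left(0 \right)} = \left(-20\right) \left(-8\right) \left(56 + 8 \cdot 0^{2}\right) = 160 \left(56 + 8 \cdot 0\right) = 160 \left(56 + 0\right) = 160 \cdot 56 = 8960$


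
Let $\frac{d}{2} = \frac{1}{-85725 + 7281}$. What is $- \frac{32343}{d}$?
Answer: $1268557146$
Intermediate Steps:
$d = - \frac{1}{39222}$ ($d = \frac{2}{-85725 + 7281} = \frac{2}{-78444} = 2 \left(- \frac{1}{78444}\right) = - \frac{1}{39222} \approx -2.5496 \cdot 10^{-5}$)
$- \frac{32343}{d} = - \frac{32343}{- \frac{1}{39222}} = \left(-32343\right) \left(-39222\right) = 1268557146$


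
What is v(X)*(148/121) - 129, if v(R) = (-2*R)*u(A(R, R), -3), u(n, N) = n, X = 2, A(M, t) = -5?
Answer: -12649/121 ≈ -104.54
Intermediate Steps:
v(R) = 10*R (v(R) = -2*R*(-5) = 10*R)
v(X)*(148/121) - 129 = (10*2)*(148/121) - 129 = 20*(148*(1/121)) - 129 = 20*(148/121) - 129 = 2960/121 - 129 = -12649/121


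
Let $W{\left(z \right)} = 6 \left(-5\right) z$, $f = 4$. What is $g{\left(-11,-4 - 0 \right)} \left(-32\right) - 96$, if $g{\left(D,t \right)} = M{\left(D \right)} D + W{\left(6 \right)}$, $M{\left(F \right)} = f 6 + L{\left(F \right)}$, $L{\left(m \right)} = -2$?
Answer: $13408$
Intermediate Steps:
$M{\left(F \right)} = 22$ ($M{\left(F \right)} = 4 \cdot 6 - 2 = 24 - 2 = 22$)
$W{\left(z \right)} = - 30 z$
$g{\left(D,t \right)} = -180 + 22 D$ ($g{\left(D,t \right)} = 22 D - 180 = -180 + 22 D$)
$g{\left(-11,-4 - 0 \right)} \left(-32\right) - 96 = \left(-180 + 22 \left(-11\right)\right) \left(-32\right) - 96 = \left(-180 - 242\right) \left(-32\right) - 96 = \left(-422\right) \left(-32\right) - 96 = 13504 - 96 = 13408$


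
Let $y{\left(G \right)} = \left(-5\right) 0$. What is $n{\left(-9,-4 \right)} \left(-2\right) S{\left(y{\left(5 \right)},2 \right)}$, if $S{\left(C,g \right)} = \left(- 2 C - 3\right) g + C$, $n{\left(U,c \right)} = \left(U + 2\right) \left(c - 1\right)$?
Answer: $420$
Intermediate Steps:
$n{\left(U,c \right)} = \left(-1 + c\right) \left(2 + U\right)$ ($n{\left(U,c \right)} = \left(2 + U\right) \left(-1 + c\right) = \left(-1 + c\right) \left(2 + U\right)$)
$y{\left(G \right)} = 0$
$S{\left(C,g \right)} = C + g \left(-3 - 2 C\right)$ ($S{\left(C,g \right)} = \left(-3 - 2 C\right) g + C = g \left(-3 - 2 C\right) + C = C + g \left(-3 - 2 C\right)$)
$n{\left(-9,-4 \right)} \left(-2\right) S{\left(y{\left(5 \right)},2 \right)} = \left(-2 - -9 + 2 \left(-4\right) - -36\right) \left(-2\right) \left(0 - 6 - 0 \cdot 2\right) = \left(-2 + 9 - 8 + 36\right) \left(-2\right) \left(0 - 6 + 0\right) = 35 \left(-2\right) \left(-6\right) = \left(-70\right) \left(-6\right) = 420$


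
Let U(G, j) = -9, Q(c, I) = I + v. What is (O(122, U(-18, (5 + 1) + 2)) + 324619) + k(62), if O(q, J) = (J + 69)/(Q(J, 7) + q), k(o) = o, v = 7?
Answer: 11039169/34 ≈ 3.2468e+5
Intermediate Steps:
Q(c, I) = 7 + I (Q(c, I) = I + 7 = 7 + I)
O(q, J) = (69 + J)/(14 + q) (O(q, J) = (J + 69)/((7 + 7) + q) = (69 + J)/(14 + q))
(O(122, U(-18, (5 + 1) + 2)) + 324619) + k(62) = ((69 - 9)/(14 + 122) + 324619) + 62 = (60/136 + 324619) + 62 = ((1/136)*60 + 324619) + 62 = (15/34 + 324619) + 62 = 11037061/34 + 62 = 11039169/34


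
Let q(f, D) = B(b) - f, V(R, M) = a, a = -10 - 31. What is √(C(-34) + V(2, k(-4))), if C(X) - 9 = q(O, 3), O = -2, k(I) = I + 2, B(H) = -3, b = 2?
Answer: I*√33 ≈ 5.7446*I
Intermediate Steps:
k(I) = 2 + I
a = -41
V(R, M) = -41
q(f, D) = -3 - f
C(X) = 8 (C(X) = 9 + (-3 - 1*(-2)) = 9 + (-3 + 2) = 9 - 1 = 8)
√(C(-34) + V(2, k(-4))) = √(8 - 41) = √(-33) = I*√33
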